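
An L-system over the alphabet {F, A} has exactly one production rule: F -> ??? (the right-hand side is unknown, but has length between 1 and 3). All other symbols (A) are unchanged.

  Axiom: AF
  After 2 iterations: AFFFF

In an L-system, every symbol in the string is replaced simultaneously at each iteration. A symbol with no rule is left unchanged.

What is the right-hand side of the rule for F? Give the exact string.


Trying F -> FF:
  Step 0: AF
  Step 1: AFF
  Step 2: AFFFF
Matches the given result.

Answer: FF


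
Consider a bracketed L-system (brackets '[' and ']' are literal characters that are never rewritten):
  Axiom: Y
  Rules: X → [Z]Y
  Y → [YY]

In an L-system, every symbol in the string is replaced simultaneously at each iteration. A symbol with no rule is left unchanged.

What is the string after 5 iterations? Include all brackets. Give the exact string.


Answer: [[[[[YY][YY]][[YY][YY]]][[[YY][YY]][[YY][YY]]]][[[[YY][YY]][[YY][YY]]][[[YY][YY]][[YY][YY]]]]]

Derivation:
Step 0: Y
Step 1: [YY]
Step 2: [[YY][YY]]
Step 3: [[[YY][YY]][[YY][YY]]]
Step 4: [[[[YY][YY]][[YY][YY]]][[[YY][YY]][[YY][YY]]]]
Step 5: [[[[[YY][YY]][[YY][YY]]][[[YY][YY]][[YY][YY]]]][[[[YY][YY]][[YY][YY]]][[[YY][YY]][[YY][YY]]]]]


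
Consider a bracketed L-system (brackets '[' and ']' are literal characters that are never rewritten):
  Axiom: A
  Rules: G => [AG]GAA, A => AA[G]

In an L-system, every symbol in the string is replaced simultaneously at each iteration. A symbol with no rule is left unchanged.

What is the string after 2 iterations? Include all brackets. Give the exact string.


Step 0: A
Step 1: AA[G]
Step 2: AA[G]AA[G][[AG]GAA]

Answer: AA[G]AA[G][[AG]GAA]


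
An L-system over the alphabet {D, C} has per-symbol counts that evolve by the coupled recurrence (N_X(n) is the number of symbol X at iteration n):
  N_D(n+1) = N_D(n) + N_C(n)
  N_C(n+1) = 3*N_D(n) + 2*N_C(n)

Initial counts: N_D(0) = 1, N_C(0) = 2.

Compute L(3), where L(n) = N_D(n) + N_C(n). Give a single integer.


Answer: 109

Derivation:
Step 0: N_D=1, N_C=2, L=3
Step 1: N_D=3, N_C=7, L=10
Step 2: N_D=10, N_C=23, L=33
Step 3: N_D=33, N_C=76, L=109


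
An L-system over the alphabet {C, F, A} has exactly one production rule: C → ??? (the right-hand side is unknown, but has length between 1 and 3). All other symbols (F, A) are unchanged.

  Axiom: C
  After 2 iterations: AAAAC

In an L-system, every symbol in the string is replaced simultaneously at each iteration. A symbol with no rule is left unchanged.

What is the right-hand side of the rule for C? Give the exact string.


Trying C → AAC:
  Step 0: C
  Step 1: AAC
  Step 2: AAAAC
Matches the given result.

Answer: AAC


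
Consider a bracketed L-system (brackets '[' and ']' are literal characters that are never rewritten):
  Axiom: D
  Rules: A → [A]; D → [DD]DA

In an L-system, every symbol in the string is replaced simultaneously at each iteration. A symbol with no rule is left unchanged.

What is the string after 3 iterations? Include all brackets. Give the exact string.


Answer: [[[DD]DA[DD]DA][DD]DA[A][[DD]DA[DD]DA][DD]DA[A]][[DD]DA[DD]DA][DD]DA[A][[A]]

Derivation:
Step 0: D
Step 1: [DD]DA
Step 2: [[DD]DA[DD]DA][DD]DA[A]
Step 3: [[[DD]DA[DD]DA][DD]DA[A][[DD]DA[DD]DA][DD]DA[A]][[DD]DA[DD]DA][DD]DA[A][[A]]


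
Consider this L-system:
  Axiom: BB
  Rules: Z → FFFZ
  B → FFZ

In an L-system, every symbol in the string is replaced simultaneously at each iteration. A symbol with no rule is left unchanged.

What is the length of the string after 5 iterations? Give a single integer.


Answer: 30

Derivation:
Step 0: length = 2
Step 1: length = 6
Step 2: length = 12
Step 3: length = 18
Step 4: length = 24
Step 5: length = 30


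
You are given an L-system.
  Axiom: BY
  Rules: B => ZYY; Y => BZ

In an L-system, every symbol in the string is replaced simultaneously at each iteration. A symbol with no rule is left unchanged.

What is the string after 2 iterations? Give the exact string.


Answer: ZBZBZZYYZ

Derivation:
Step 0: BY
Step 1: ZYYBZ
Step 2: ZBZBZZYYZ


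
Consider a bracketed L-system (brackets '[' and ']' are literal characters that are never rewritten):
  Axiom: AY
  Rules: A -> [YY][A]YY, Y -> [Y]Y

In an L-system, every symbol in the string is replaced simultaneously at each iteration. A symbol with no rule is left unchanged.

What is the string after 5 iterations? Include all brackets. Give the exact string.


Step 0: AY
Step 1: [YY][A]YY[Y]Y
Step 2: [[Y]Y[Y]Y][[YY][A]YY][Y]Y[Y]Y[[Y]Y][Y]Y
Step 3: [[[Y]Y][Y]Y[[Y]Y][Y]Y][[[Y]Y[Y]Y][[YY][A]YY][Y]Y[Y]Y][[Y]Y][Y]Y[[Y]Y][Y]Y[[[Y]Y][Y]Y][[Y]Y][Y]Y
Step 4: [[[[Y]Y][Y]Y][[Y]Y][Y]Y[[[Y]Y][Y]Y][[Y]Y][Y]Y][[[[Y]Y][Y]Y[[Y]Y][Y]Y][[[Y]Y[Y]Y][[YY][A]YY][Y]Y[Y]Y][[Y]Y][Y]Y[[Y]Y][Y]Y][[[Y]Y][Y]Y][[Y]Y][Y]Y[[[Y]Y][Y]Y][[Y]Y][Y]Y[[[[Y]Y][Y]Y][[Y]Y][Y]Y][[[Y]Y][Y]Y][[Y]Y][Y]Y
Step 5: [[[[[Y]Y][Y]Y][[Y]Y][Y]Y][[[Y]Y][Y]Y][[Y]Y][Y]Y[[[[Y]Y][Y]Y][[Y]Y][Y]Y][[[Y]Y][Y]Y][[Y]Y][Y]Y][[[[[Y]Y][Y]Y][[Y]Y][Y]Y[[[Y]Y][Y]Y][[Y]Y][Y]Y][[[[Y]Y][Y]Y[[Y]Y][Y]Y][[[Y]Y[Y]Y][[YY][A]YY][Y]Y[Y]Y][[Y]Y][Y]Y[[Y]Y][Y]Y][[[Y]Y][Y]Y][[Y]Y][Y]Y[[[Y]Y][Y]Y][[Y]Y][Y]Y][[[[Y]Y][Y]Y][[Y]Y][Y]Y][[[Y]Y][Y]Y][[Y]Y][Y]Y[[[[Y]Y][Y]Y][[Y]Y][Y]Y][[[Y]Y][Y]Y][[Y]Y][Y]Y[[[[[Y]Y][Y]Y][[Y]Y][Y]Y][[[Y]Y][Y]Y][[Y]Y][Y]Y][[[[Y]Y][Y]Y][[Y]Y][Y]Y][[[Y]Y][Y]Y][[Y]Y][Y]Y

Answer: [[[[[Y]Y][Y]Y][[Y]Y][Y]Y][[[Y]Y][Y]Y][[Y]Y][Y]Y[[[[Y]Y][Y]Y][[Y]Y][Y]Y][[[Y]Y][Y]Y][[Y]Y][Y]Y][[[[[Y]Y][Y]Y][[Y]Y][Y]Y[[[Y]Y][Y]Y][[Y]Y][Y]Y][[[[Y]Y][Y]Y[[Y]Y][Y]Y][[[Y]Y[Y]Y][[YY][A]YY][Y]Y[Y]Y][[Y]Y][Y]Y[[Y]Y][Y]Y][[[Y]Y][Y]Y][[Y]Y][Y]Y[[[Y]Y][Y]Y][[Y]Y][Y]Y][[[[Y]Y][Y]Y][[Y]Y][Y]Y][[[Y]Y][Y]Y][[Y]Y][Y]Y[[[[Y]Y][Y]Y][[Y]Y][Y]Y][[[Y]Y][Y]Y][[Y]Y][Y]Y[[[[[Y]Y][Y]Y][[Y]Y][Y]Y][[[Y]Y][Y]Y][[Y]Y][Y]Y][[[[Y]Y][Y]Y][[Y]Y][Y]Y][[[Y]Y][Y]Y][[Y]Y][Y]Y


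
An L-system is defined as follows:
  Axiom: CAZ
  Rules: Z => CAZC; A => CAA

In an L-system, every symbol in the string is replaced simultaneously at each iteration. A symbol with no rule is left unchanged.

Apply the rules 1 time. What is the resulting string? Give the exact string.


Step 0: CAZ
Step 1: CCAACAZC

Answer: CCAACAZC


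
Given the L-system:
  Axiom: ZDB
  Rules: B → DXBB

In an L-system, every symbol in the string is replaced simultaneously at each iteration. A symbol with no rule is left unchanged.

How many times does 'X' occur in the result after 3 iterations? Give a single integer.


Step 0: ZDB  (0 'X')
Step 1: ZDDXBB  (1 'X')
Step 2: ZDDXDXBBDXBB  (3 'X')
Step 3: ZDDXDXDXBBDXBBDXDXBBDXBB  (7 'X')

Answer: 7


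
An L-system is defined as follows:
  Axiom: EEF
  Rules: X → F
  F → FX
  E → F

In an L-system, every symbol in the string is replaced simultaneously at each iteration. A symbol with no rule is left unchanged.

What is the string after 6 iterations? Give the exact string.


Answer: FXFFXFXFFXFFXFXFFXFXFFXFFXFXFFXFXFFXFFXFXFFXFXF

Derivation:
Step 0: EEF
Step 1: FFFX
Step 2: FXFXFXF
Step 3: FXFFXFFXFFX
Step 4: FXFFXFXFFXFXFFXFXF
Step 5: FXFFXFXFFXFFXFXFFXFFXFXFFXFFX
Step 6: FXFFXFXFFXFFXFXFFXFXFFXFFXFXFFXFXFFXFFXFXFFXFXF


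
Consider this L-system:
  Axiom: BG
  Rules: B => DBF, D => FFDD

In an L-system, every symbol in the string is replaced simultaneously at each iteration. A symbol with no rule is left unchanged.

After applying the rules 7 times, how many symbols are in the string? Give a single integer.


Answer: 376

Derivation:
Step 0: length = 2
Step 1: length = 4
Step 2: length = 9
Step 3: length = 20
Step 4: length = 43
Step 5: length = 90
Step 6: length = 185
Step 7: length = 376


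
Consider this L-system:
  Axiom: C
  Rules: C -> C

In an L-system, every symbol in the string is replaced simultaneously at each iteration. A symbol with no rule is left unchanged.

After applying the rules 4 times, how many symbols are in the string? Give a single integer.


Answer: 1

Derivation:
Step 0: length = 1
Step 1: length = 1
Step 2: length = 1
Step 3: length = 1
Step 4: length = 1


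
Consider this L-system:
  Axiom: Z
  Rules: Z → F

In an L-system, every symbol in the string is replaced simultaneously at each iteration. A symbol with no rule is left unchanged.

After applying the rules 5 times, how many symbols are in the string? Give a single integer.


Answer: 1

Derivation:
Step 0: length = 1
Step 1: length = 1
Step 2: length = 1
Step 3: length = 1
Step 4: length = 1
Step 5: length = 1


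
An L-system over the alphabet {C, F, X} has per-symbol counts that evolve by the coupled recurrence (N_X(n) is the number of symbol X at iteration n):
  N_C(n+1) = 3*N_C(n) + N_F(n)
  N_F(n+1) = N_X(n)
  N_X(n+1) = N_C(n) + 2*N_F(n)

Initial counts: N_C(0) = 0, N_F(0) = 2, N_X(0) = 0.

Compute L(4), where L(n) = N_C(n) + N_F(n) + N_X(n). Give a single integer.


Answer: 108

Derivation:
Step 0: N_C=0, N_F=2, N_X=0, L=2
Step 1: N_C=2, N_F=0, N_X=4, L=6
Step 2: N_C=6, N_F=4, N_X=2, L=12
Step 3: N_C=22, N_F=2, N_X=14, L=38
Step 4: N_C=68, N_F=14, N_X=26, L=108


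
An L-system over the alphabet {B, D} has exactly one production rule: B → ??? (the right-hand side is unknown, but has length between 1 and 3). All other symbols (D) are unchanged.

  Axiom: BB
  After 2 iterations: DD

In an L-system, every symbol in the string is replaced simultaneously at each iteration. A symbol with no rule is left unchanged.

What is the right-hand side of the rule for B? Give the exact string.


Trying B → D:
  Step 0: BB
  Step 1: DD
  Step 2: DD
Matches the given result.

Answer: D


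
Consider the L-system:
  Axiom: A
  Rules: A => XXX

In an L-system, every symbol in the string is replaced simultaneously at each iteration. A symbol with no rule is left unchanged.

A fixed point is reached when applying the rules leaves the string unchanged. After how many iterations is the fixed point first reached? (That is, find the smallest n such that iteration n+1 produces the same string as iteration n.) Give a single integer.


Step 0: A
Step 1: XXX
Step 2: XXX  (unchanged — fixed point at step 1)

Answer: 1


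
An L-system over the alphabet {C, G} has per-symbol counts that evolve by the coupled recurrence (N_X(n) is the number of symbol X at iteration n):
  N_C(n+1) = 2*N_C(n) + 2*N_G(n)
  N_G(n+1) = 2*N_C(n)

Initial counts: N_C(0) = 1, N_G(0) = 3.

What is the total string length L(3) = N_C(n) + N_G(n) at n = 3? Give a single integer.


Step 0: N_C=1, N_G=3, L=4
Step 1: N_C=8, N_G=2, L=10
Step 2: N_C=20, N_G=16, L=36
Step 3: N_C=72, N_G=40, L=112

Answer: 112


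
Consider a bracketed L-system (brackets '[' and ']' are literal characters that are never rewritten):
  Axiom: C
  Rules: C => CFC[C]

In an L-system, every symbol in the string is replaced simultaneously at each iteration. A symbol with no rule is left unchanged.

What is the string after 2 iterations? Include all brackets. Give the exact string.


Answer: CFC[C]FCFC[C][CFC[C]]

Derivation:
Step 0: C
Step 1: CFC[C]
Step 2: CFC[C]FCFC[C][CFC[C]]


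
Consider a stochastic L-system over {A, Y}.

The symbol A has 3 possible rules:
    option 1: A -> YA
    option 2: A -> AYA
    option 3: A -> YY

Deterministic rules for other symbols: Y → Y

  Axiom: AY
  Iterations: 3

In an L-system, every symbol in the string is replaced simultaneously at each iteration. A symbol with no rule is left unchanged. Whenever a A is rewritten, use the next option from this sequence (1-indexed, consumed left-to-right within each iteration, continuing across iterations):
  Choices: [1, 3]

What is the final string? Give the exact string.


Answer: YYYY

Derivation:
Step 0: AY
Step 1: YAY  (used choices [1])
Step 2: YYYY  (used choices [3])
Step 3: YYYY  (used choices [])


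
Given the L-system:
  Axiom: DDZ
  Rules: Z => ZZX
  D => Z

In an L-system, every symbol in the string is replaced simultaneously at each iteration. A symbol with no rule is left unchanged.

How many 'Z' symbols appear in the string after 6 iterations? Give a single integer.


Answer: 128

Derivation:
Step 0: DDZ  (1 'Z')
Step 1: ZZZZX  (4 'Z')
Step 2: ZZXZZXZZXZZXX  (8 'Z')
Step 3: ZZXZZXXZZXZZXXZZXZZXXZZXZZXXX  (16 'Z')
Step 4: ZZXZZXXZZXZZXXXZZXZZXXZZXZZXXXZZXZZXXZZXZZXXXZZXZZXXZZXZZXXXX  (32 'Z')
Step 5: ZZXZZXXZZXZZXXXZZXZZXXZZXZZXXXXZZXZZXXZZXZZXXXZZXZZXXZZXZZXXXXZZXZZXXZZXZZXXXZZXZZXXZZXZZXXXXZZXZZXXZZXZZXXXZZXZZXXZZXZZXXXXX  (64 'Z')
Step 6: ZZXZZXXZZXZZXXXZZXZZXXZZXZZXXXXZZXZZXXZZXZZXXXZZXZZXXZZXZZXXXXXZZXZZXXZZXZZXXXZZXZZXXZZXZZXXXXZZXZZXXZZXZZXXXZZXZZXXZZXZZXXXXXZZXZZXXZZXZZXXXZZXZZXXZZXZZXXXXZZXZZXXZZXZZXXXZZXZZXXZZXZZXXXXXZZXZZXXZZXZZXXXZZXZZXXZZXZZXXXXZZXZZXXZZXZZXXXZZXZZXXZZXZZXXXXXX  (128 'Z')


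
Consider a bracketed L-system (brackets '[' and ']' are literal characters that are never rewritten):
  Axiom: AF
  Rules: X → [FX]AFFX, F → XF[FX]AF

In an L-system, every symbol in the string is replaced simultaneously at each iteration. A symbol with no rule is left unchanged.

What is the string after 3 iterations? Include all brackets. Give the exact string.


Step 0: AF
Step 1: AXF[FX]AF
Step 2: A[FX]AFFXXF[FX]AF[XF[FX]AF[FX]AFFX]AXF[FX]AF
Step 3: A[XF[FX]AF[FX]AFFX]AXF[FX]AFXF[FX]AF[FX]AFFX[FX]AFFXXF[FX]AF[XF[FX]AF[FX]AFFX]AXF[FX]AF[[FX]AFFXXF[FX]AF[XF[FX]AF[FX]AFFX]AXF[FX]AF[XF[FX]AF[FX]AFFX]AXF[FX]AFXF[FX]AF[FX]AFFX]A[FX]AFFXXF[FX]AF[XF[FX]AF[FX]AFFX]AXF[FX]AF

Answer: A[XF[FX]AF[FX]AFFX]AXF[FX]AFXF[FX]AF[FX]AFFX[FX]AFFXXF[FX]AF[XF[FX]AF[FX]AFFX]AXF[FX]AF[[FX]AFFXXF[FX]AF[XF[FX]AF[FX]AFFX]AXF[FX]AF[XF[FX]AF[FX]AFFX]AXF[FX]AFXF[FX]AF[FX]AFFX]A[FX]AFFXXF[FX]AF[XF[FX]AF[FX]AFFX]AXF[FX]AF


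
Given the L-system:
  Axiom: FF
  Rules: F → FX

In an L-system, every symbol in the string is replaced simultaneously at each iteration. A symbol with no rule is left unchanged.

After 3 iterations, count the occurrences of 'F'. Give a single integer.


Answer: 2

Derivation:
Step 0: FF  (2 'F')
Step 1: FXFX  (2 'F')
Step 2: FXXFXX  (2 'F')
Step 3: FXXXFXXX  (2 'F')


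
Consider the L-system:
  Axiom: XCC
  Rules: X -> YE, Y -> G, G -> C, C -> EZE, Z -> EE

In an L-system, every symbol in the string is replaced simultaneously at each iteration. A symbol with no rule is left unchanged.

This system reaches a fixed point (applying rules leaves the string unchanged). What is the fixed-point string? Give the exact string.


Step 0: XCC
Step 1: YEEZEEZE
Step 2: GEEEEEEEEE
Step 3: CEEEEEEEEE
Step 4: EZEEEEEEEEEE
Step 5: EEEEEEEEEEEEE
Step 6: EEEEEEEEEEEEE  (unchanged — fixed point at step 5)

Answer: EEEEEEEEEEEEE


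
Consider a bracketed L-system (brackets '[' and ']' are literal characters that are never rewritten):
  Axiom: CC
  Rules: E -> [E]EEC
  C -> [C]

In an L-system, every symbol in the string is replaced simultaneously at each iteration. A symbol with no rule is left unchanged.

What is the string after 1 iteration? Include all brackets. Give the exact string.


Step 0: CC
Step 1: [C][C]

Answer: [C][C]


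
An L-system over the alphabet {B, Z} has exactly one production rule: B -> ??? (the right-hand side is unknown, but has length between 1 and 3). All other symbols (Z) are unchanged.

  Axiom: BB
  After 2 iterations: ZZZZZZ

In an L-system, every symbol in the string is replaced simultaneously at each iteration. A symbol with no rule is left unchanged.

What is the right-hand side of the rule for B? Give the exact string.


Trying B -> ZZZ:
  Step 0: BB
  Step 1: ZZZZZZ
  Step 2: ZZZZZZ
Matches the given result.

Answer: ZZZ


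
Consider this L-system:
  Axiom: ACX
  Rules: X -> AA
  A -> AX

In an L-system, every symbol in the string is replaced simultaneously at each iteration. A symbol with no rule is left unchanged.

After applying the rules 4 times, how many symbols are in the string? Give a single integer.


Step 0: length = 3
Step 1: length = 5
Step 2: length = 9
Step 3: length = 17
Step 4: length = 33

Answer: 33


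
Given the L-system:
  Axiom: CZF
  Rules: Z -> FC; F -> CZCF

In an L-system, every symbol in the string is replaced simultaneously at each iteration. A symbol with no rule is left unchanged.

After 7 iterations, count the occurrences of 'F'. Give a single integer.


Answer: 34

Derivation:
Step 0: CZF  (1 'F')
Step 1: CFCCZCF  (2 'F')
Step 2: CCZCFCCFCCCZCF  (3 'F')
Step 3: CCFCCCZCFCCCZCFCCCFCCCZCF  (5 'F')
Step 4: CCCZCFCCCFCCCZCFCCCFCCCZCFCCCCZCFCCCFCCCZCF  (8 'F')
Step 5: CCCFCCCZCFCCCCZCFCCCFCCCZCFCCCCZCFCCCFCCCZCFCCCCFCCCZCFCCCCZCFCCCFCCCZCF  (13 'F')
Step 6: CCCCZCFCCCFCCCZCFCCCCFCCCZCFCCCCZCFCCCFCCCZCFCCCCFCCCZCFCCCCZCFCCCFCCCZCFCCCCCZCFCCCFCCCZCFCCCCFCCCZCFCCCCZCFCCCFCCCZCF  (21 'F')
Step 7: CCCCFCCCZCFCCCCZCFCCCFCCCZCFCCCCCZCFCCCFCCCZCFCCCCFCCCZCFCCCCZCFCCCFCCCZCFCCCCCZCFCCCFCCCZCFCCCCFCCCZCFCCCCZCFCCCFCCCZCFCCCCCFCCCZCFCCCCZCFCCCFCCCZCFCCCCCZCFCCCFCCCZCFCCCCFCCCZCFCCCCZCFCCCFCCCZCF  (34 'F')


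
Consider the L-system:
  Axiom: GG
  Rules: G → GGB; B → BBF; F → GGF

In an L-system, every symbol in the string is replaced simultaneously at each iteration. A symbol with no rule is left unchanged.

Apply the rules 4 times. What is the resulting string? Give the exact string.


Step 0: GG
Step 1: GGBGGB
Step 2: GGBGGBBBFGGBGGBBBF
Step 3: GGBGGBBBFGGBGGBBBFBBFBBFGGFGGBGGBBBFGGBGGBBBFBBFBBFGGF
Step 4: GGBGGBBBFGGBGGBBBFBBFBBFGGFGGBGGBBBFGGBGGBBBFBBFBBFGGFBBFBBFGGFBBFBBFGGFGGBGGBGGFGGBGGBBBFGGBGGBBBFBBFBBFGGFGGBGGBBBFGGBGGBBBFBBFBBFGGFBBFBBFGGFBBFBBFGGFGGBGGBGGF

Answer: GGBGGBBBFGGBGGBBBFBBFBBFGGFGGBGGBBBFGGBGGBBBFBBFBBFGGFBBFBBFGGFBBFBBFGGFGGBGGBGGFGGBGGBBBFGGBGGBBBFBBFBBFGGFGGBGGBBBFGGBGGBBBFBBFBBFGGFBBFBBFGGFBBFBBFGGFGGBGGBGGF


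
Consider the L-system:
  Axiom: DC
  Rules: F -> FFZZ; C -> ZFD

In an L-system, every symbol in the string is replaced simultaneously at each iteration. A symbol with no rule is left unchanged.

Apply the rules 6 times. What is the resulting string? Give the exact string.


Answer: DZFFZZFFZZZZFFZZFFZZZZZZFFZZFFZZZZFFZZFFZZZZZZZZFFZZFFZZZZFFZZFFZZZZZZFFZZFFZZZZFFZZFFZZZZZZZZZZD

Derivation:
Step 0: DC
Step 1: DZFD
Step 2: DZFFZZD
Step 3: DZFFZZFFZZZZD
Step 4: DZFFZZFFZZZZFFZZFFZZZZZZD
Step 5: DZFFZZFFZZZZFFZZFFZZZZZZFFZZFFZZZZFFZZFFZZZZZZZZD
Step 6: DZFFZZFFZZZZFFZZFFZZZZZZFFZZFFZZZZFFZZFFZZZZZZZZFFZZFFZZZZFFZZFFZZZZZZFFZZFFZZZZFFZZFFZZZZZZZZZZD


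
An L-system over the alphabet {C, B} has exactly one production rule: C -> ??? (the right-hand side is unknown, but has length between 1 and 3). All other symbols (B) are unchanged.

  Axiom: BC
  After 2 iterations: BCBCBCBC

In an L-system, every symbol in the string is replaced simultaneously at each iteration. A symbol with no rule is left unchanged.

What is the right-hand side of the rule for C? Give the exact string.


Trying C -> CBC:
  Step 0: BC
  Step 1: BCBC
  Step 2: BCBCBCBC
Matches the given result.

Answer: CBC


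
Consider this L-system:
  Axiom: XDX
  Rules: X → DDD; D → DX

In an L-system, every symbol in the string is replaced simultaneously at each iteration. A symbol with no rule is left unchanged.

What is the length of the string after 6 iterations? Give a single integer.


Answer: 491

Derivation:
Step 0: length = 3
Step 1: length = 8
Step 2: length = 17
Step 3: length = 41
Step 4: length = 92
Step 5: length = 215
Step 6: length = 491


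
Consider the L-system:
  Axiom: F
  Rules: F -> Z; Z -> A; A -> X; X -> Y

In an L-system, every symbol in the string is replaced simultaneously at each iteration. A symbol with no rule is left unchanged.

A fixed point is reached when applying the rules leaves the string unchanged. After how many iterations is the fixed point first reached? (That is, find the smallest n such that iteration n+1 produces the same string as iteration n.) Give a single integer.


Answer: 4

Derivation:
Step 0: F
Step 1: Z
Step 2: A
Step 3: X
Step 4: Y
Step 5: Y  (unchanged — fixed point at step 4)


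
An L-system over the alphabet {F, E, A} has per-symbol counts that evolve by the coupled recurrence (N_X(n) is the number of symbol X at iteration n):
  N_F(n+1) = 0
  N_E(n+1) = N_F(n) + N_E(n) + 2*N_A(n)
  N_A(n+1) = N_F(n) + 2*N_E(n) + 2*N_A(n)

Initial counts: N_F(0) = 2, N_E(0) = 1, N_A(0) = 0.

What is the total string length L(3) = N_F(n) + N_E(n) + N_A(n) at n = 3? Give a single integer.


Step 0: N_F=2, N_E=1, N_A=0, L=3
Step 1: N_F=0, N_E=3, N_A=4, L=7
Step 2: N_F=0, N_E=11, N_A=14, L=25
Step 3: N_F=0, N_E=39, N_A=50, L=89

Answer: 89


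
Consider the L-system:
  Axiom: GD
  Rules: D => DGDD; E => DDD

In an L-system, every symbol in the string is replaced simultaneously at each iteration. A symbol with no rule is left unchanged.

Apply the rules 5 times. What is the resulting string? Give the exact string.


Step 0: GD
Step 1: GDGDD
Step 2: GDGDDGDGDDDGDD
Step 3: GDGDDGDGDDDGDDGDGDDGDGDDDGDDDGDDGDGDDDGDD
Step 4: GDGDDGDGDDDGDDGDGDDGDGDDDGDDDGDDGDGDDDGDDGDGDDGDGDDDGDDGDGDDGDGDDDGDDDGDDGDGDDDGDDDGDDGDGDDDGDDGDGDDGDGDDDGDDDGDDGDGDDDGDD
Step 5: GDGDDGDGDDDGDDGDGDDGDGDDDGDDDGDDGDGDDDGDDGDGDDGDGDDDGDDGDGDDGDGDDDGDDDGDDGDGDDDGDDDGDDGDGDDDGDDGDGDDGDGDDDGDDDGDDGDGDDDGDDGDGDDGDGDDDGDDGDGDDGDGDDDGDDDGDDGDGDDDGDDGDGDDGDGDDDGDDGDGDDGDGDDDGDDDGDDGDGDDDGDDDGDDGDGDDDGDDGDGDDGDGDDDGDDDGDDGDGDDDGDDDGDDGDGDDDGDDGDGDDGDGDDDGDDDGDDGDGDDDGDDGDGDDGDGDDDGDDGDGDDGDGDDDGDDDGDDGDGDDDGDDDGDDGDGDDDGDDGDGDDGDGDDDGDDDGDDGDGDDDGDD

Answer: GDGDDGDGDDDGDDGDGDDGDGDDDGDDDGDDGDGDDDGDDGDGDDGDGDDDGDDGDGDDGDGDDDGDDDGDDGDGDDDGDDDGDDGDGDDDGDDGDGDDGDGDDDGDDDGDDGDGDDDGDDGDGDDGDGDDDGDDGDGDDGDGDDDGDDDGDDGDGDDDGDDGDGDDGDGDDDGDDGDGDDGDGDDDGDDDGDDGDGDDDGDDDGDDGDGDDDGDDGDGDDGDGDDDGDDDGDDGDGDDDGDDDGDDGDGDDDGDDGDGDDGDGDDDGDDDGDDGDGDDDGDDGDGDDGDGDDDGDDGDGDDGDGDDDGDDDGDDGDGDDDGDDDGDDGDGDDDGDDGDGDDGDGDDDGDDDGDDGDGDDDGDD


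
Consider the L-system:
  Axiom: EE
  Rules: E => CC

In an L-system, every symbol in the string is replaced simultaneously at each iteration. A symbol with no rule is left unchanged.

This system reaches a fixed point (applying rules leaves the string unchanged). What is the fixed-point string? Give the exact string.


Step 0: EE
Step 1: CCCC
Step 2: CCCC  (unchanged — fixed point at step 1)

Answer: CCCC


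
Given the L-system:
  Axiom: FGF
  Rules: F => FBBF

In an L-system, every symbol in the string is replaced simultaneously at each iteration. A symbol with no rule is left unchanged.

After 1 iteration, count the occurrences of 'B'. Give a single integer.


Answer: 4

Derivation:
Step 0: FGF  (0 'B')
Step 1: FBBFGFBBF  (4 'B')


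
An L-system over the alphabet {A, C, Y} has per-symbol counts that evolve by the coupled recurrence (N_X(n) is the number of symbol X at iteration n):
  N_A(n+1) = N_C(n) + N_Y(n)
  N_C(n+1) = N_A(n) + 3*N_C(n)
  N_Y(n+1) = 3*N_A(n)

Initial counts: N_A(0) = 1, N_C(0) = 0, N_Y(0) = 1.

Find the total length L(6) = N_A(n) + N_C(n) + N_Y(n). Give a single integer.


Answer: 1160

Derivation:
Step 0: N_A=1, N_C=0, N_Y=1, L=2
Step 1: N_A=1, N_C=1, N_Y=3, L=5
Step 2: N_A=4, N_C=4, N_Y=3, L=11
Step 3: N_A=7, N_C=16, N_Y=12, L=35
Step 4: N_A=28, N_C=55, N_Y=21, L=104
Step 5: N_A=76, N_C=193, N_Y=84, L=353
Step 6: N_A=277, N_C=655, N_Y=228, L=1160


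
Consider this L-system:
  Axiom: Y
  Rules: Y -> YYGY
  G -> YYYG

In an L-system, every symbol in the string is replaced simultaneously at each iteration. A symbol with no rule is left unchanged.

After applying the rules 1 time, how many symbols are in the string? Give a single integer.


Step 0: length = 1
Step 1: length = 4

Answer: 4


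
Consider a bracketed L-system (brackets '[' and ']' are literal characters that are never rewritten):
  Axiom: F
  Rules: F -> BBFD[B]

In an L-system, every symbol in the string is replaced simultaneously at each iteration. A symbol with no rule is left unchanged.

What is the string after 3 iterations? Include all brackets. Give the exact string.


Answer: BBBBBBFD[B]D[B]D[B]

Derivation:
Step 0: F
Step 1: BBFD[B]
Step 2: BBBBFD[B]D[B]
Step 3: BBBBBBFD[B]D[B]D[B]


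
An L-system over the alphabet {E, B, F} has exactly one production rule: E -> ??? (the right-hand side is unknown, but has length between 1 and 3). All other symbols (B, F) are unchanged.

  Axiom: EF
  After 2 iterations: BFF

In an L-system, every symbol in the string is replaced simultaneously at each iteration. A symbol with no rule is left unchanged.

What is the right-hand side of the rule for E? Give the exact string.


Trying E -> BF:
  Step 0: EF
  Step 1: BFF
  Step 2: BFF
Matches the given result.

Answer: BF


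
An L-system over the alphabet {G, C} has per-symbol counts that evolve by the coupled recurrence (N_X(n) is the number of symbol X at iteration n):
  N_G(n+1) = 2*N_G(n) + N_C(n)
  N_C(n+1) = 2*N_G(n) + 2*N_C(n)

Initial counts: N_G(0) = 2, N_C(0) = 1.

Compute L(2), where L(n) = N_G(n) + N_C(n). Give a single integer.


Answer: 38

Derivation:
Step 0: N_G=2, N_C=1, L=3
Step 1: N_G=5, N_C=6, L=11
Step 2: N_G=16, N_C=22, L=38


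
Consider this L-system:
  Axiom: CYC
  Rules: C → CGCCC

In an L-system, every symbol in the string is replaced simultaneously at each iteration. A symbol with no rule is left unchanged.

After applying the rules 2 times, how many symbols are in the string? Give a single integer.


Step 0: length = 3
Step 1: length = 11
Step 2: length = 43

Answer: 43


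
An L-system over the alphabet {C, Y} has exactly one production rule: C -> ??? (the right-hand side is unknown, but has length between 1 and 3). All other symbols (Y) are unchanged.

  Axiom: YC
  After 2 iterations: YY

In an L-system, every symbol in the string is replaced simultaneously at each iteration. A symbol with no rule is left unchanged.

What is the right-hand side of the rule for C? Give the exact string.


Trying C -> Y:
  Step 0: YC
  Step 1: YY
  Step 2: YY
Matches the given result.

Answer: Y


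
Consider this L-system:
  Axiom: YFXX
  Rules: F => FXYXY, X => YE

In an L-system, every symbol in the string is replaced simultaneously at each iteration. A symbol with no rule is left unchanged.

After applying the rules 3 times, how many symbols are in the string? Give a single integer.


Step 0: length = 4
Step 1: length = 10
Step 2: length = 16
Step 3: length = 22

Answer: 22


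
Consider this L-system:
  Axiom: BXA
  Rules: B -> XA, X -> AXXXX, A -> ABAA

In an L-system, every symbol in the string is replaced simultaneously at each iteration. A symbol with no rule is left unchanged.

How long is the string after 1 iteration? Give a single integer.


Step 0: length = 3
Step 1: length = 11

Answer: 11


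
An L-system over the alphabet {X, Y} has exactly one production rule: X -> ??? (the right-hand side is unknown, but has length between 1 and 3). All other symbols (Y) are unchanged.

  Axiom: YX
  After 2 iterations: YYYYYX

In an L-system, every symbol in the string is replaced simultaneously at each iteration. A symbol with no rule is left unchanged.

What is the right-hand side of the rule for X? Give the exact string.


Trying X -> YYX:
  Step 0: YX
  Step 1: YYYX
  Step 2: YYYYYX
Matches the given result.

Answer: YYX


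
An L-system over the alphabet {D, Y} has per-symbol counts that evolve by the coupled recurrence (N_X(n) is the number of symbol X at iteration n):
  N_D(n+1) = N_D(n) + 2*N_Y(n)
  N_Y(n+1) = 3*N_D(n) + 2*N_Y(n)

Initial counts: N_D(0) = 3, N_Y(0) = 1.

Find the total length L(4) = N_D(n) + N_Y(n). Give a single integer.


Step 0: N_D=3, N_Y=1, L=4
Step 1: N_D=5, N_Y=11, L=16
Step 2: N_D=27, N_Y=37, L=64
Step 3: N_D=101, N_Y=155, L=256
Step 4: N_D=411, N_Y=613, L=1024

Answer: 1024


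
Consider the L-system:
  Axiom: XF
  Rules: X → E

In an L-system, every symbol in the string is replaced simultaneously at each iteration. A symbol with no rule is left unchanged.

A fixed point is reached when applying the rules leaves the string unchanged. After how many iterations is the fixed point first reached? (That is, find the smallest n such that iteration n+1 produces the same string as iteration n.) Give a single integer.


Step 0: XF
Step 1: EF
Step 2: EF  (unchanged — fixed point at step 1)

Answer: 1


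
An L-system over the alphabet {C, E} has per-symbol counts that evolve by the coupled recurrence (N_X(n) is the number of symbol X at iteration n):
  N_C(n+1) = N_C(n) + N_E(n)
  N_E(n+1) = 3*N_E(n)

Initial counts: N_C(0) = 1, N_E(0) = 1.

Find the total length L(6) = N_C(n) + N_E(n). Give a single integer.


Answer: 1094

Derivation:
Step 0: N_C=1, N_E=1, L=2
Step 1: N_C=2, N_E=3, L=5
Step 2: N_C=5, N_E=9, L=14
Step 3: N_C=14, N_E=27, L=41
Step 4: N_C=41, N_E=81, L=122
Step 5: N_C=122, N_E=243, L=365
Step 6: N_C=365, N_E=729, L=1094


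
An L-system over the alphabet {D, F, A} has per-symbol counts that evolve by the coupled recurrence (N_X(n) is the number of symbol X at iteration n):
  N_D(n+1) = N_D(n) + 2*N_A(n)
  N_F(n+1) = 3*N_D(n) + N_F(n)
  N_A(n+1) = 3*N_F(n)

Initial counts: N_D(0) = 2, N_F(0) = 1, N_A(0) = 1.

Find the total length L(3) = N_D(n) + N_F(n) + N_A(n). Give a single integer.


Answer: 158

Derivation:
Step 0: N_D=2, N_F=1, N_A=1, L=4
Step 1: N_D=4, N_F=7, N_A=3, L=14
Step 2: N_D=10, N_F=19, N_A=21, L=50
Step 3: N_D=52, N_F=49, N_A=57, L=158


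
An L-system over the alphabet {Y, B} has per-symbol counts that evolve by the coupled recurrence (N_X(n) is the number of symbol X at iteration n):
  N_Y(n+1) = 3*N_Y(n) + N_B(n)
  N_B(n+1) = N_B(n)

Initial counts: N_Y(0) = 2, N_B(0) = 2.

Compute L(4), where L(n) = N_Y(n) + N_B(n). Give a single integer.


Answer: 244

Derivation:
Step 0: N_Y=2, N_B=2, L=4
Step 1: N_Y=8, N_B=2, L=10
Step 2: N_Y=26, N_B=2, L=28
Step 3: N_Y=80, N_B=2, L=82
Step 4: N_Y=242, N_B=2, L=244


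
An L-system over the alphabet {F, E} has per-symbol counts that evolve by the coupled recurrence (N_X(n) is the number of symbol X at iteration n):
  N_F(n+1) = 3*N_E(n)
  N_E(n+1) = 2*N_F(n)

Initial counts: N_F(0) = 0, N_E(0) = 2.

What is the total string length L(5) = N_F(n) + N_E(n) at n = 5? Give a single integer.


Answer: 216

Derivation:
Step 0: N_F=0, N_E=2, L=2
Step 1: N_F=6, N_E=0, L=6
Step 2: N_F=0, N_E=12, L=12
Step 3: N_F=36, N_E=0, L=36
Step 4: N_F=0, N_E=72, L=72
Step 5: N_F=216, N_E=0, L=216


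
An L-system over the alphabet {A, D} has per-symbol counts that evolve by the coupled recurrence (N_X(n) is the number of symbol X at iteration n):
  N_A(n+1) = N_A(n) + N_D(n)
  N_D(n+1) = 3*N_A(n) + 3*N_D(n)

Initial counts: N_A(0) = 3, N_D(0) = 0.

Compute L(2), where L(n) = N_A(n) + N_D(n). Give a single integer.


Step 0: N_A=3, N_D=0, L=3
Step 1: N_A=3, N_D=9, L=12
Step 2: N_A=12, N_D=36, L=48

Answer: 48


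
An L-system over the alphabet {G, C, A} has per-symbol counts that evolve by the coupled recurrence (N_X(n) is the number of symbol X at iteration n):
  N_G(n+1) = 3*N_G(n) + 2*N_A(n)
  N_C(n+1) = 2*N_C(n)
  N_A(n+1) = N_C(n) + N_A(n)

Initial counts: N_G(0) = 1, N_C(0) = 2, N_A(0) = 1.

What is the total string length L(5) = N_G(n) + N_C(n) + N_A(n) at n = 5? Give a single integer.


Answer: 972

Derivation:
Step 0: N_G=1, N_C=2, N_A=1, L=4
Step 1: N_G=5, N_C=4, N_A=3, L=12
Step 2: N_G=21, N_C=8, N_A=7, L=36
Step 3: N_G=77, N_C=16, N_A=15, L=108
Step 4: N_G=261, N_C=32, N_A=31, L=324
Step 5: N_G=845, N_C=64, N_A=63, L=972


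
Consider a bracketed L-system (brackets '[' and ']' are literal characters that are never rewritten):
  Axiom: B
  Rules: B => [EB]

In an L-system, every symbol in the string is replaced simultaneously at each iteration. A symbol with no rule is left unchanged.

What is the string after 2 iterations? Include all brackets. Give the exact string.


Answer: [E[EB]]

Derivation:
Step 0: B
Step 1: [EB]
Step 2: [E[EB]]


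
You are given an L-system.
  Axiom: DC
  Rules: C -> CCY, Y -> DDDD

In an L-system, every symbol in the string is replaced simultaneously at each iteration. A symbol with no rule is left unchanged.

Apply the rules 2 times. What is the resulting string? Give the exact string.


Answer: DCCYCCYDDDD

Derivation:
Step 0: DC
Step 1: DCCY
Step 2: DCCYCCYDDDD


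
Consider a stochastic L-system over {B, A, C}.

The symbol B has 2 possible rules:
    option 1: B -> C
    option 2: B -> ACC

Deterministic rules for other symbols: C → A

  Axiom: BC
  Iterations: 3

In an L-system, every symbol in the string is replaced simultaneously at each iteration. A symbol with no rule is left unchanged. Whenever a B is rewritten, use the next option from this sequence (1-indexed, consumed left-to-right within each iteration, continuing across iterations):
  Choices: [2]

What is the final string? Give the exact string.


Answer: AAAA

Derivation:
Step 0: BC
Step 1: ACCA  (used choices [2])
Step 2: AAAA  (used choices [])
Step 3: AAAA  (used choices [])


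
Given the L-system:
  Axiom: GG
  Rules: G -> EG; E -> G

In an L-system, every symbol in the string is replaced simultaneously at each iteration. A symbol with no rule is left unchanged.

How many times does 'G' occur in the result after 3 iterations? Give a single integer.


Step 0: GG  (2 'G')
Step 1: EGEG  (2 'G')
Step 2: GEGGEG  (4 'G')
Step 3: EGGEGEGGEG  (6 'G')

Answer: 6


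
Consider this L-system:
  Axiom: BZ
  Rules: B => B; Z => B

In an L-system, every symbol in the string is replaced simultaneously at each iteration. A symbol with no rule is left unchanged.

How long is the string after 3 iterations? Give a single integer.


Answer: 2

Derivation:
Step 0: length = 2
Step 1: length = 2
Step 2: length = 2
Step 3: length = 2


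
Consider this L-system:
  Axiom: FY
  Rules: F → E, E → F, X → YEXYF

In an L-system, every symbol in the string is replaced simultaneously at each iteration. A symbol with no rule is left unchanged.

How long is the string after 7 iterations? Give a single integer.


Step 0: length = 2
Step 1: length = 2
Step 2: length = 2
Step 3: length = 2
Step 4: length = 2
Step 5: length = 2
Step 6: length = 2
Step 7: length = 2

Answer: 2


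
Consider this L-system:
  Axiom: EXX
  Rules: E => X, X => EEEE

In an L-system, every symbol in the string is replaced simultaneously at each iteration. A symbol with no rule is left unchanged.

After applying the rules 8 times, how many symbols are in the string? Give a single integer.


Answer: 768

Derivation:
Step 0: length = 3
Step 1: length = 9
Step 2: length = 12
Step 3: length = 36
Step 4: length = 48
Step 5: length = 144
Step 6: length = 192
Step 7: length = 576
Step 8: length = 768


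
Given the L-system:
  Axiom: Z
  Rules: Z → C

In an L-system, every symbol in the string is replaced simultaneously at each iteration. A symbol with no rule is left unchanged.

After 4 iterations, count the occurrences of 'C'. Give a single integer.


Step 0: Z  (0 'C')
Step 1: C  (1 'C')
Step 2: C  (1 'C')
Step 3: C  (1 'C')
Step 4: C  (1 'C')

Answer: 1


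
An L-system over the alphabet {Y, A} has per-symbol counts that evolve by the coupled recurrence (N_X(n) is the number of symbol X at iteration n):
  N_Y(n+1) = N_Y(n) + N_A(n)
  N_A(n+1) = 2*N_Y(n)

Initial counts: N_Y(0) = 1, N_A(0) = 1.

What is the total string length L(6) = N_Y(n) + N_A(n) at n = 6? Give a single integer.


Step 0: N_Y=1, N_A=1, L=2
Step 1: N_Y=2, N_A=2, L=4
Step 2: N_Y=4, N_A=4, L=8
Step 3: N_Y=8, N_A=8, L=16
Step 4: N_Y=16, N_A=16, L=32
Step 5: N_Y=32, N_A=32, L=64
Step 6: N_Y=64, N_A=64, L=128

Answer: 128


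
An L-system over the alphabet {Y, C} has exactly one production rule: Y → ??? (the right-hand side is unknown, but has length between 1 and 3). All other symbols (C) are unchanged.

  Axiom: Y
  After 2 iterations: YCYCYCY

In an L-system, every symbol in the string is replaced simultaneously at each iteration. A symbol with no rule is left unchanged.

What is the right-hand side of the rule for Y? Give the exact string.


Trying Y → YCY:
  Step 0: Y
  Step 1: YCY
  Step 2: YCYCYCY
Matches the given result.

Answer: YCY


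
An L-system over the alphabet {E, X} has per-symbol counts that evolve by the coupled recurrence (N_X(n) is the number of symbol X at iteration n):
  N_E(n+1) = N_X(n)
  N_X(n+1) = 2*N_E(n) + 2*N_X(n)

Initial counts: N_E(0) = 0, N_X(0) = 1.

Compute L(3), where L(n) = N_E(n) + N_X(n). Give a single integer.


Step 0: N_E=0, N_X=1, L=1
Step 1: N_E=1, N_X=2, L=3
Step 2: N_E=2, N_X=6, L=8
Step 3: N_E=6, N_X=16, L=22

Answer: 22


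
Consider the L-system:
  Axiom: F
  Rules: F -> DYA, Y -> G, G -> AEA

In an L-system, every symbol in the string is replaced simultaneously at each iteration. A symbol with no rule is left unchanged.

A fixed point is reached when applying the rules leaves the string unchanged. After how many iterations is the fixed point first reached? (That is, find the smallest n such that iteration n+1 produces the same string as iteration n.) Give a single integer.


Step 0: F
Step 1: DYA
Step 2: DGA
Step 3: DAEAA
Step 4: DAEAA  (unchanged — fixed point at step 3)

Answer: 3


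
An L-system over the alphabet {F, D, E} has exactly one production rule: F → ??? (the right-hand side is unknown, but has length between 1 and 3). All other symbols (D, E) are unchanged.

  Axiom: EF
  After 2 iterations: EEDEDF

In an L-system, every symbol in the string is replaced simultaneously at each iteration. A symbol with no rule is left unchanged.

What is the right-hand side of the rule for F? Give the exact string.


Trying F → EDF:
  Step 0: EF
  Step 1: EEDF
  Step 2: EEDEDF
Matches the given result.

Answer: EDF


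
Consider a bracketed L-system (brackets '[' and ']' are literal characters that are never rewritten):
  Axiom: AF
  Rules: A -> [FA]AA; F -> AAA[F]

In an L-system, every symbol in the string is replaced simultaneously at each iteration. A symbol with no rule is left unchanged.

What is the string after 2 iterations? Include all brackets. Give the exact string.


Step 0: AF
Step 1: [FA]AAAAA[F]
Step 2: [AAA[F][FA]AA][FA]AA[FA]AA[FA]AA[FA]AA[FA]AA[AAA[F]]

Answer: [AAA[F][FA]AA][FA]AA[FA]AA[FA]AA[FA]AA[FA]AA[AAA[F]]


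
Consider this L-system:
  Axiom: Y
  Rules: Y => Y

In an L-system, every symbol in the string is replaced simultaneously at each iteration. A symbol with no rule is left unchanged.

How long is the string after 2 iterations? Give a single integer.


Step 0: length = 1
Step 1: length = 1
Step 2: length = 1

Answer: 1


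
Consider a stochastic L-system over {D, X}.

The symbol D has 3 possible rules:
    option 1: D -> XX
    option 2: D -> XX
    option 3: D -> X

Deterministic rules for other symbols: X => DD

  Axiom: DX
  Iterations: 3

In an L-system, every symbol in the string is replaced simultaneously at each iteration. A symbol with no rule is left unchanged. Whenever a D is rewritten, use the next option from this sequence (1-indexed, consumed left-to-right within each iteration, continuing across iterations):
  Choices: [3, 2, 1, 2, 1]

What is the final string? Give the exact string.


Answer: XXXXDDDDDDDD

Derivation:
Step 0: DX
Step 1: XDD  (used choices [3])
Step 2: DDXXXX  (used choices [2, 1])
Step 3: XXXXDDDDDDDD  (used choices [2, 1])


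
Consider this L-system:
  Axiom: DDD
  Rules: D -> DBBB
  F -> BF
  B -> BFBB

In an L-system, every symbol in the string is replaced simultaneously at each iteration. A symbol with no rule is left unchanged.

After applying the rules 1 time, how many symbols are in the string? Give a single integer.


Step 0: length = 3
Step 1: length = 12

Answer: 12


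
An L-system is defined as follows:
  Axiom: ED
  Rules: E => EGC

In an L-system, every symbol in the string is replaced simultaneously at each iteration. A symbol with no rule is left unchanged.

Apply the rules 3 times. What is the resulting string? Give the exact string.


Answer: EGCGCGCD

Derivation:
Step 0: ED
Step 1: EGCD
Step 2: EGCGCD
Step 3: EGCGCGCD


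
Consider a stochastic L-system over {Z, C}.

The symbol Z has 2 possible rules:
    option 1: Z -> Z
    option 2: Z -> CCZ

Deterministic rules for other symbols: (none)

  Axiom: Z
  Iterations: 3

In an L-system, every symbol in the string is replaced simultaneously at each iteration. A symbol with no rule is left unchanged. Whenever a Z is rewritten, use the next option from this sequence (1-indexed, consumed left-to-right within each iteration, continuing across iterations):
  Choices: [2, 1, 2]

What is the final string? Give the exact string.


Answer: CCCCZ

Derivation:
Step 0: Z
Step 1: CCZ  (used choices [2])
Step 2: CCZ  (used choices [1])
Step 3: CCCCZ  (used choices [2])
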